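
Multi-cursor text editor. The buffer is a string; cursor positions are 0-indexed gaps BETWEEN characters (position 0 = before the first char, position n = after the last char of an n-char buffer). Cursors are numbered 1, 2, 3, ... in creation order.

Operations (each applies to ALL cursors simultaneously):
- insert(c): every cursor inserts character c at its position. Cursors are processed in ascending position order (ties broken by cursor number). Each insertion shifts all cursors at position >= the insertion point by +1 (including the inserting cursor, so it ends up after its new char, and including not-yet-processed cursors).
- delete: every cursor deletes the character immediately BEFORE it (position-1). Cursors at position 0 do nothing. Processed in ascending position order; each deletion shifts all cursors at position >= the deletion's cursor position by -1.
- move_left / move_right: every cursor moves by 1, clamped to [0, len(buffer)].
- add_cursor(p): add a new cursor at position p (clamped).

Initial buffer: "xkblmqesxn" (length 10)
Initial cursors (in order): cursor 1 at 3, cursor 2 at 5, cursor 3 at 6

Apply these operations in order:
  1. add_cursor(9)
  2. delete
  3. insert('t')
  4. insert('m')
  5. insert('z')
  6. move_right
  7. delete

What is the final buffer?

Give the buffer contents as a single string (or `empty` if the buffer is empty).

After op 1 (add_cursor(9)): buffer="xkblmqesxn" (len 10), cursors c1@3 c2@5 c3@6 c4@9, authorship ..........
After op 2 (delete): buffer="xklesn" (len 6), cursors c1@2 c2@3 c3@3 c4@5, authorship ......
After op 3 (insert('t')): buffer="xktlttestn" (len 10), cursors c1@3 c2@6 c3@6 c4@9, authorship ..1.23..4.
After op 4 (insert('m')): buffer="xktmlttmmestmn" (len 14), cursors c1@4 c2@9 c3@9 c4@13, authorship ..11.2323..44.
After op 5 (insert('z')): buffer="xktmzlttmmzzestmzn" (len 18), cursors c1@5 c2@12 c3@12 c4@17, authorship ..111.232323..444.
After op 6 (move_right): buffer="xktmzlttmmzzestmzn" (len 18), cursors c1@6 c2@13 c3@13 c4@18, authorship ..111.232323..444.
After op 7 (delete): buffer="xktmzttmmzstmz" (len 14), cursors c1@5 c2@10 c3@10 c4@14, authorship ..11123232.444

Answer: xktmzttmmzstmz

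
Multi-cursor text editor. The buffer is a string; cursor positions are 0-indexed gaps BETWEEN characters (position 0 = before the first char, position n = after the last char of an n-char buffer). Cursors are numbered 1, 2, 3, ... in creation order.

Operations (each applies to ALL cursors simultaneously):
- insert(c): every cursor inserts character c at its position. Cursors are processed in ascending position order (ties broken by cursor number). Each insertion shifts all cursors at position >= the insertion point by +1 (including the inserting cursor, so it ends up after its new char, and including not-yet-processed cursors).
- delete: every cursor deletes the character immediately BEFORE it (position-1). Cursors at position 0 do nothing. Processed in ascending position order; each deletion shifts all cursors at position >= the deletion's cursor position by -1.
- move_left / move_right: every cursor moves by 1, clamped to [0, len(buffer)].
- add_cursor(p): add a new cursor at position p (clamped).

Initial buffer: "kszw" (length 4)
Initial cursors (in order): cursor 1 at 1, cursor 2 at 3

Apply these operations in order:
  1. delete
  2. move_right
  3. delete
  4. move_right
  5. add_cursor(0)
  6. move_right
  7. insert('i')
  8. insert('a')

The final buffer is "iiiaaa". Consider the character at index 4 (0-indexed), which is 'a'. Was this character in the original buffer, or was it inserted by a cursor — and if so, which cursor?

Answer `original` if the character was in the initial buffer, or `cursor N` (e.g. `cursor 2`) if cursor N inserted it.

After op 1 (delete): buffer="sw" (len 2), cursors c1@0 c2@1, authorship ..
After op 2 (move_right): buffer="sw" (len 2), cursors c1@1 c2@2, authorship ..
After op 3 (delete): buffer="" (len 0), cursors c1@0 c2@0, authorship 
After op 4 (move_right): buffer="" (len 0), cursors c1@0 c2@0, authorship 
After op 5 (add_cursor(0)): buffer="" (len 0), cursors c1@0 c2@0 c3@0, authorship 
After op 6 (move_right): buffer="" (len 0), cursors c1@0 c2@0 c3@0, authorship 
After op 7 (insert('i')): buffer="iii" (len 3), cursors c1@3 c2@3 c3@3, authorship 123
After op 8 (insert('a')): buffer="iiiaaa" (len 6), cursors c1@6 c2@6 c3@6, authorship 123123
Authorship (.=original, N=cursor N): 1 2 3 1 2 3
Index 4: author = 2

Answer: cursor 2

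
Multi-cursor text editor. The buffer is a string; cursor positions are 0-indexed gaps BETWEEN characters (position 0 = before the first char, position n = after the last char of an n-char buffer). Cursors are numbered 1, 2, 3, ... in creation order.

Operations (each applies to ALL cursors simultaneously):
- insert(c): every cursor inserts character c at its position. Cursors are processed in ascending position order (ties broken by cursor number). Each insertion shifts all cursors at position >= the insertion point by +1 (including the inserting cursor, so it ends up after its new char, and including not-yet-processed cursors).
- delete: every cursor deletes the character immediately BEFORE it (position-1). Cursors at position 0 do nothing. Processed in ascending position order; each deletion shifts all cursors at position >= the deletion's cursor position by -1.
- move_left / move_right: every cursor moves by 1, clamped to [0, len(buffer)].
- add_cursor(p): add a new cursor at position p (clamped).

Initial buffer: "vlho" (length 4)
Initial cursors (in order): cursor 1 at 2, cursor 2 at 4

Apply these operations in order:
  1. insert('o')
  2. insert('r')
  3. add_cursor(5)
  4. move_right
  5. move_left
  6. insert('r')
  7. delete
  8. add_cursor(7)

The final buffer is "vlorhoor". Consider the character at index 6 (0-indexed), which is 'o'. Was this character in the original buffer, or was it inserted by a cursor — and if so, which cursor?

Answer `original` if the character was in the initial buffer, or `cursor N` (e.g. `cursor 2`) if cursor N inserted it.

After op 1 (insert('o')): buffer="vlohoo" (len 6), cursors c1@3 c2@6, authorship ..1..2
After op 2 (insert('r')): buffer="vlorhoor" (len 8), cursors c1@4 c2@8, authorship ..11..22
After op 3 (add_cursor(5)): buffer="vlorhoor" (len 8), cursors c1@4 c3@5 c2@8, authorship ..11..22
After op 4 (move_right): buffer="vlorhoor" (len 8), cursors c1@5 c3@6 c2@8, authorship ..11..22
After op 5 (move_left): buffer="vlorhoor" (len 8), cursors c1@4 c3@5 c2@7, authorship ..11..22
After op 6 (insert('r')): buffer="vlorrhroorr" (len 11), cursors c1@5 c3@7 c2@10, authorship ..111.3.222
After op 7 (delete): buffer="vlorhoor" (len 8), cursors c1@4 c3@5 c2@7, authorship ..11..22
After op 8 (add_cursor(7)): buffer="vlorhoor" (len 8), cursors c1@4 c3@5 c2@7 c4@7, authorship ..11..22
Authorship (.=original, N=cursor N): . . 1 1 . . 2 2
Index 6: author = 2

Answer: cursor 2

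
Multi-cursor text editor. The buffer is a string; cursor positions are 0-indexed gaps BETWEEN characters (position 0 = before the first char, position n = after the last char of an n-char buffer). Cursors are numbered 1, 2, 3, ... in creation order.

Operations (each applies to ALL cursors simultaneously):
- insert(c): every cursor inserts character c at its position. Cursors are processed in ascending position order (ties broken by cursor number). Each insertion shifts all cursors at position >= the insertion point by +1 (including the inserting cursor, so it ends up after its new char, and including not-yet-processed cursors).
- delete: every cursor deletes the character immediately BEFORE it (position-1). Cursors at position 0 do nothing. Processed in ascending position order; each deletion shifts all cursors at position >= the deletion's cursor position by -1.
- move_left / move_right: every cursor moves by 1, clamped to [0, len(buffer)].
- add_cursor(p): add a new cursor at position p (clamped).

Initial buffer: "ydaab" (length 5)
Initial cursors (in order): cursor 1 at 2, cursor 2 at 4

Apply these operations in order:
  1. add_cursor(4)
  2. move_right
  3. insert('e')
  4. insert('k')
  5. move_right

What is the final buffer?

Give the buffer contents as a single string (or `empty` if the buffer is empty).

After op 1 (add_cursor(4)): buffer="ydaab" (len 5), cursors c1@2 c2@4 c3@4, authorship .....
After op 2 (move_right): buffer="ydaab" (len 5), cursors c1@3 c2@5 c3@5, authorship .....
After op 3 (insert('e')): buffer="ydaeabee" (len 8), cursors c1@4 c2@8 c3@8, authorship ...1..23
After op 4 (insert('k')): buffer="ydaekabeekk" (len 11), cursors c1@5 c2@11 c3@11, authorship ...11..2323
After op 5 (move_right): buffer="ydaekabeekk" (len 11), cursors c1@6 c2@11 c3@11, authorship ...11..2323

Answer: ydaekabeekk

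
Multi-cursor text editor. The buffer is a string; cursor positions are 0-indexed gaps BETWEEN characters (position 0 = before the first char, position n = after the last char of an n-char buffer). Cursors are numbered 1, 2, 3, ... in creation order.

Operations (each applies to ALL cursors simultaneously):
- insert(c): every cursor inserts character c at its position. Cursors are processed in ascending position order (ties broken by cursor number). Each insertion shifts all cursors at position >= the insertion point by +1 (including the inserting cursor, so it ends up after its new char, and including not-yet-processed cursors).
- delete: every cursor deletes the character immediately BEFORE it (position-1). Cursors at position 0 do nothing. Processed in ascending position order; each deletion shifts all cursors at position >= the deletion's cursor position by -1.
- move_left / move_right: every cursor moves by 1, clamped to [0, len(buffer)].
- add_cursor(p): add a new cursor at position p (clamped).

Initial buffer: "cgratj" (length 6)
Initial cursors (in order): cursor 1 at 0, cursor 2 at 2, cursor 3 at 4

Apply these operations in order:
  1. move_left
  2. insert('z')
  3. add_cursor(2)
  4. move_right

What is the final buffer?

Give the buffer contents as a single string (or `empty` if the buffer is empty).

After op 1 (move_left): buffer="cgratj" (len 6), cursors c1@0 c2@1 c3@3, authorship ......
After op 2 (insert('z')): buffer="zczgrzatj" (len 9), cursors c1@1 c2@3 c3@6, authorship 1.2..3...
After op 3 (add_cursor(2)): buffer="zczgrzatj" (len 9), cursors c1@1 c4@2 c2@3 c3@6, authorship 1.2..3...
After op 4 (move_right): buffer="zczgrzatj" (len 9), cursors c1@2 c4@3 c2@4 c3@7, authorship 1.2..3...

Answer: zczgrzatj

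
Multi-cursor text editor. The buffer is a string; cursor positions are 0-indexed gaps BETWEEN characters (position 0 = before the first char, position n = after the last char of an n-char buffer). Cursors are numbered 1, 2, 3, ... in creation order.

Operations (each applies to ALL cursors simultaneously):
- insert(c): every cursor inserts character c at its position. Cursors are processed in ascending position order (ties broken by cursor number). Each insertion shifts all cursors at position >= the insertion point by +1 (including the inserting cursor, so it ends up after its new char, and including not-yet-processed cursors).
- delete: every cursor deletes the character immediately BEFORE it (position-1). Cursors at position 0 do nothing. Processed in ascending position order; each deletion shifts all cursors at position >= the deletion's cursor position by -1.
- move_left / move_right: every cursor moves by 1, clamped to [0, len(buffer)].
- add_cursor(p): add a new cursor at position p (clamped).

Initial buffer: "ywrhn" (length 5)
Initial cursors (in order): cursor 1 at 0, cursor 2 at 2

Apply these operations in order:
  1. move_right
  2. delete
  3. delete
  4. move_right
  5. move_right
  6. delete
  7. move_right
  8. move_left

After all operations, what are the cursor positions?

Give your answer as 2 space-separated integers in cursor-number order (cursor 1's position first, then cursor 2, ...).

Answer: 0 0

Derivation:
After op 1 (move_right): buffer="ywrhn" (len 5), cursors c1@1 c2@3, authorship .....
After op 2 (delete): buffer="whn" (len 3), cursors c1@0 c2@1, authorship ...
After op 3 (delete): buffer="hn" (len 2), cursors c1@0 c2@0, authorship ..
After op 4 (move_right): buffer="hn" (len 2), cursors c1@1 c2@1, authorship ..
After op 5 (move_right): buffer="hn" (len 2), cursors c1@2 c2@2, authorship ..
After op 6 (delete): buffer="" (len 0), cursors c1@0 c2@0, authorship 
After op 7 (move_right): buffer="" (len 0), cursors c1@0 c2@0, authorship 
After op 8 (move_left): buffer="" (len 0), cursors c1@0 c2@0, authorship 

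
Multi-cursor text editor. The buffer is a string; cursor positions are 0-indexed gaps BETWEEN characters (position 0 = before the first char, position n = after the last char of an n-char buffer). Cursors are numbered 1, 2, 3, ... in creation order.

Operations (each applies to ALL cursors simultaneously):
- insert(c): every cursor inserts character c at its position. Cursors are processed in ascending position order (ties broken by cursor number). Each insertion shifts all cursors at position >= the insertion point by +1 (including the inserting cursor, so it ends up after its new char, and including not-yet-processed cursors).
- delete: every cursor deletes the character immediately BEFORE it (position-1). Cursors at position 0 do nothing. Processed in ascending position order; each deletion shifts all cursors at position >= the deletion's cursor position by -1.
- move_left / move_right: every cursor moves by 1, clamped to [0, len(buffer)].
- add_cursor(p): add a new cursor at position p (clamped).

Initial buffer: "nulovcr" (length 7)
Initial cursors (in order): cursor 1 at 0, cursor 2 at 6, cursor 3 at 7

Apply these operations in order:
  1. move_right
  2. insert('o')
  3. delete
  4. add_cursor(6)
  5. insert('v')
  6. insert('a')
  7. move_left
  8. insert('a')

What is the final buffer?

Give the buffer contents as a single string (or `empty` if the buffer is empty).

After op 1 (move_right): buffer="nulovcr" (len 7), cursors c1@1 c2@7 c3@7, authorship .......
After op 2 (insert('o')): buffer="noulovcroo" (len 10), cursors c1@2 c2@10 c3@10, authorship .1......23
After op 3 (delete): buffer="nulovcr" (len 7), cursors c1@1 c2@7 c3@7, authorship .......
After op 4 (add_cursor(6)): buffer="nulovcr" (len 7), cursors c1@1 c4@6 c2@7 c3@7, authorship .......
After op 5 (insert('v')): buffer="nvulovcvrvv" (len 11), cursors c1@2 c4@8 c2@11 c3@11, authorship .1.....4.23
After op 6 (insert('a')): buffer="nvaulovcvarvvaa" (len 15), cursors c1@3 c4@10 c2@15 c3@15, authorship .11.....44.2323
After op 7 (move_left): buffer="nvaulovcvarvvaa" (len 15), cursors c1@2 c4@9 c2@14 c3@14, authorship .11.....44.2323
After op 8 (insert('a')): buffer="nvaaulovcvaarvvaaaa" (len 19), cursors c1@3 c4@11 c2@18 c3@18, authorship .111.....444.232233

Answer: nvaaulovcvaarvvaaaa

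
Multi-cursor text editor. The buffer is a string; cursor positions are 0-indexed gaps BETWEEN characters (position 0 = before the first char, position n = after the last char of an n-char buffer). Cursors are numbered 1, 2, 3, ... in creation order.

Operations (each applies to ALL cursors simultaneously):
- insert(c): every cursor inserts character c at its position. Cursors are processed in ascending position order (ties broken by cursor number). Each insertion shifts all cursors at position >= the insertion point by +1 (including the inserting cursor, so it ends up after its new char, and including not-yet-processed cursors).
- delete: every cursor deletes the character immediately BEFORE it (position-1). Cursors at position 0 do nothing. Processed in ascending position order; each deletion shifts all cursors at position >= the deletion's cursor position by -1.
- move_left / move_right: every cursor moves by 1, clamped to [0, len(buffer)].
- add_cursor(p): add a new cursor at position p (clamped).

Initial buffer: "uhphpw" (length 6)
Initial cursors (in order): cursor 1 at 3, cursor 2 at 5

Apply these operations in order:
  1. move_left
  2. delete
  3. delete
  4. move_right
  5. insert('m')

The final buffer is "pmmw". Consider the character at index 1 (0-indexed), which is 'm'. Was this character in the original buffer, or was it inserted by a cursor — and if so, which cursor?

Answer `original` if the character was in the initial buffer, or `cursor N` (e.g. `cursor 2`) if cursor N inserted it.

After op 1 (move_left): buffer="uhphpw" (len 6), cursors c1@2 c2@4, authorship ......
After op 2 (delete): buffer="uppw" (len 4), cursors c1@1 c2@2, authorship ....
After op 3 (delete): buffer="pw" (len 2), cursors c1@0 c2@0, authorship ..
After op 4 (move_right): buffer="pw" (len 2), cursors c1@1 c2@1, authorship ..
After op 5 (insert('m')): buffer="pmmw" (len 4), cursors c1@3 c2@3, authorship .12.
Authorship (.=original, N=cursor N): . 1 2 .
Index 1: author = 1

Answer: cursor 1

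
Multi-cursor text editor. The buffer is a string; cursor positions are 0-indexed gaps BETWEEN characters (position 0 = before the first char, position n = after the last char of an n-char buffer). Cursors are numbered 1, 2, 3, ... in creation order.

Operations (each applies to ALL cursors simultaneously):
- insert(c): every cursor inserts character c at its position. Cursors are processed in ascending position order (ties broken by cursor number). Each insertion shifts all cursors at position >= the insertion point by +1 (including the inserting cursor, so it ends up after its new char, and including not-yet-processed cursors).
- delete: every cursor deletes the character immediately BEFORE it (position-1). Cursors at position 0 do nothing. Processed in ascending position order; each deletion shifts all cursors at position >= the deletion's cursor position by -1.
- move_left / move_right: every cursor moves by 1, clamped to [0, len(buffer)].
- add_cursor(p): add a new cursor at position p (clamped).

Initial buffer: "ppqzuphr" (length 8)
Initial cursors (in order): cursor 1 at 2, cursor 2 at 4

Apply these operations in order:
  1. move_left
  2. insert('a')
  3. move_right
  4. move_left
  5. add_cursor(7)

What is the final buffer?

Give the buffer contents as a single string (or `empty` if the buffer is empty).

After op 1 (move_left): buffer="ppqzuphr" (len 8), cursors c1@1 c2@3, authorship ........
After op 2 (insert('a')): buffer="papqazuphr" (len 10), cursors c1@2 c2@5, authorship .1..2.....
After op 3 (move_right): buffer="papqazuphr" (len 10), cursors c1@3 c2@6, authorship .1..2.....
After op 4 (move_left): buffer="papqazuphr" (len 10), cursors c1@2 c2@5, authorship .1..2.....
After op 5 (add_cursor(7)): buffer="papqazuphr" (len 10), cursors c1@2 c2@5 c3@7, authorship .1..2.....

Answer: papqazuphr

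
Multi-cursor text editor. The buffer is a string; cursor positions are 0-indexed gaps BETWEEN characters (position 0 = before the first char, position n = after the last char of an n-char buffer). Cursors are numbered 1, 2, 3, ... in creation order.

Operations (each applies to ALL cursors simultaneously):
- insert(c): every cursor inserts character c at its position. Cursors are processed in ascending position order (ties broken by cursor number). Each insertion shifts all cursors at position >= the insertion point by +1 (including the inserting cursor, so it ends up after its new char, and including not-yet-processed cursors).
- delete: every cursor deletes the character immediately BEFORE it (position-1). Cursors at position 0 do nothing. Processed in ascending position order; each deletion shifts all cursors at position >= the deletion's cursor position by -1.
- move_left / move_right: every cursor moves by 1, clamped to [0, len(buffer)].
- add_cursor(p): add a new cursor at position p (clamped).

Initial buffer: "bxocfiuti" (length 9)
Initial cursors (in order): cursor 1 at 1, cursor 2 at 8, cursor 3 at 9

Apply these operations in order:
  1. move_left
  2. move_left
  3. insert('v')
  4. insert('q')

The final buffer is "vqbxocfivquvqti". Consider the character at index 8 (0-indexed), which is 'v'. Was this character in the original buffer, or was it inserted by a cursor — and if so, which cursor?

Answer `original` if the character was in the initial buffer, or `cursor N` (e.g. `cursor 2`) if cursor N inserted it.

Answer: cursor 2

Derivation:
After op 1 (move_left): buffer="bxocfiuti" (len 9), cursors c1@0 c2@7 c3@8, authorship .........
After op 2 (move_left): buffer="bxocfiuti" (len 9), cursors c1@0 c2@6 c3@7, authorship .........
After op 3 (insert('v')): buffer="vbxocfivuvti" (len 12), cursors c1@1 c2@8 c3@10, authorship 1......2.3..
After op 4 (insert('q')): buffer="vqbxocfivquvqti" (len 15), cursors c1@2 c2@10 c3@13, authorship 11......22.33..
Authorship (.=original, N=cursor N): 1 1 . . . . . . 2 2 . 3 3 . .
Index 8: author = 2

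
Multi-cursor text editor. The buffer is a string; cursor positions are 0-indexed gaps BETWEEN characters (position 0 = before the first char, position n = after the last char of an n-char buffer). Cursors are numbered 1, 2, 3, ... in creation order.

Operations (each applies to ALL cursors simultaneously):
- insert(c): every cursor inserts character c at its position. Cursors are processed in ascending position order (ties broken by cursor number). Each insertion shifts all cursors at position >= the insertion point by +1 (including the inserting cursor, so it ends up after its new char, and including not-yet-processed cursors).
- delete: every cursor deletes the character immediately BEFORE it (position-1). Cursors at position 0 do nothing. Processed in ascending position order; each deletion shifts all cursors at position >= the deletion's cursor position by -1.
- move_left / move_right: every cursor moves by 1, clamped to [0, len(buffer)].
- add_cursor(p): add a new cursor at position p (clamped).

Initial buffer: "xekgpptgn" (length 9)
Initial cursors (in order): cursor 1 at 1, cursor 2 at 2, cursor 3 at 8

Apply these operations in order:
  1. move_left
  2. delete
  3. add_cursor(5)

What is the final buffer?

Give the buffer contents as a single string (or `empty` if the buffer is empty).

After op 1 (move_left): buffer="xekgpptgn" (len 9), cursors c1@0 c2@1 c3@7, authorship .........
After op 2 (delete): buffer="ekgppgn" (len 7), cursors c1@0 c2@0 c3@5, authorship .......
After op 3 (add_cursor(5)): buffer="ekgppgn" (len 7), cursors c1@0 c2@0 c3@5 c4@5, authorship .......

Answer: ekgppgn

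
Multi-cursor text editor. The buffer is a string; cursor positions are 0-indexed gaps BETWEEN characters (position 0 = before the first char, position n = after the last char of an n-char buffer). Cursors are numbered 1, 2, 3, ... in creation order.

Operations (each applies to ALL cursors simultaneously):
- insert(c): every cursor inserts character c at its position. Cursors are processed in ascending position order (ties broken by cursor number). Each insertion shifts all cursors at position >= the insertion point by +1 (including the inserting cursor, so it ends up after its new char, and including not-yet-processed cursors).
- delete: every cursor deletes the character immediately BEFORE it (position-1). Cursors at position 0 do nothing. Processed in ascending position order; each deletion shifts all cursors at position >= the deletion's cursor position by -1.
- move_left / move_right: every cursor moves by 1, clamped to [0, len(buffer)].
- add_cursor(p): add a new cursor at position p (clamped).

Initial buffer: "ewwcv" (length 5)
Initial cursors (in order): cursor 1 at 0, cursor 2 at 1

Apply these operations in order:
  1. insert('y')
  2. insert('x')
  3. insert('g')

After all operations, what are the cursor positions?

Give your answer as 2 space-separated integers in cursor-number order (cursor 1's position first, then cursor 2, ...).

Answer: 3 7

Derivation:
After op 1 (insert('y')): buffer="yeywwcv" (len 7), cursors c1@1 c2@3, authorship 1.2....
After op 2 (insert('x')): buffer="yxeyxwwcv" (len 9), cursors c1@2 c2@5, authorship 11.22....
After op 3 (insert('g')): buffer="yxgeyxgwwcv" (len 11), cursors c1@3 c2@7, authorship 111.222....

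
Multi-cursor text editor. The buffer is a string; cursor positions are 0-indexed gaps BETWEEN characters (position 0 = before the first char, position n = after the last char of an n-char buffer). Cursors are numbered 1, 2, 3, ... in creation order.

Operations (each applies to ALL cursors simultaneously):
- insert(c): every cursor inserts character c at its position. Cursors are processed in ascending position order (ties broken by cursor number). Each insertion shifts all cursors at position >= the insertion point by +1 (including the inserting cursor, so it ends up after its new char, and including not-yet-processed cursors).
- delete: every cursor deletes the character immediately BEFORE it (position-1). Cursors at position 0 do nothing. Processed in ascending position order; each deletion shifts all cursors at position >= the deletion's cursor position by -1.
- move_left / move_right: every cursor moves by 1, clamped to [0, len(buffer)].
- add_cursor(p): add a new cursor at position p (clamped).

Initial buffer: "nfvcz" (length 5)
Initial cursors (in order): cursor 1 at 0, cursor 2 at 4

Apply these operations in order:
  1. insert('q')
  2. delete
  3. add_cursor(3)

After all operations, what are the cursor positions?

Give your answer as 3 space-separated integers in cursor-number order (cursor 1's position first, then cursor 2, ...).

Answer: 0 4 3

Derivation:
After op 1 (insert('q')): buffer="qnfvcqz" (len 7), cursors c1@1 c2@6, authorship 1....2.
After op 2 (delete): buffer="nfvcz" (len 5), cursors c1@0 c2@4, authorship .....
After op 3 (add_cursor(3)): buffer="nfvcz" (len 5), cursors c1@0 c3@3 c2@4, authorship .....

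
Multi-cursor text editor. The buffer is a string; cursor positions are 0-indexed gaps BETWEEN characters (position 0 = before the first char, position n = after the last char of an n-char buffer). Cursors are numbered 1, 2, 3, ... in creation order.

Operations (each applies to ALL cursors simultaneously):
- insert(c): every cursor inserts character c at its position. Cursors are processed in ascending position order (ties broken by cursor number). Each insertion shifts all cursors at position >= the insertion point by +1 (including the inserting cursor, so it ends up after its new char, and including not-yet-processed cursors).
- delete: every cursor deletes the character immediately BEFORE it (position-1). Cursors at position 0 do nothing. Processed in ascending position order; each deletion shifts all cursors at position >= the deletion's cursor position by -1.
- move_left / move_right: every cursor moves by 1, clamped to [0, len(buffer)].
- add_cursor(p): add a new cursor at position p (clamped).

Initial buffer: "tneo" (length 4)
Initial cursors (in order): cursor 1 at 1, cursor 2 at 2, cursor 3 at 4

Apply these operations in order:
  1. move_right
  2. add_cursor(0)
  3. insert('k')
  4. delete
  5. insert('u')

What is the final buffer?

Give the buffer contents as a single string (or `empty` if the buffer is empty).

Answer: utnueuou

Derivation:
After op 1 (move_right): buffer="tneo" (len 4), cursors c1@2 c2@3 c3@4, authorship ....
After op 2 (add_cursor(0)): buffer="tneo" (len 4), cursors c4@0 c1@2 c2@3 c3@4, authorship ....
After op 3 (insert('k')): buffer="ktnkekok" (len 8), cursors c4@1 c1@4 c2@6 c3@8, authorship 4..1.2.3
After op 4 (delete): buffer="tneo" (len 4), cursors c4@0 c1@2 c2@3 c3@4, authorship ....
After op 5 (insert('u')): buffer="utnueuou" (len 8), cursors c4@1 c1@4 c2@6 c3@8, authorship 4..1.2.3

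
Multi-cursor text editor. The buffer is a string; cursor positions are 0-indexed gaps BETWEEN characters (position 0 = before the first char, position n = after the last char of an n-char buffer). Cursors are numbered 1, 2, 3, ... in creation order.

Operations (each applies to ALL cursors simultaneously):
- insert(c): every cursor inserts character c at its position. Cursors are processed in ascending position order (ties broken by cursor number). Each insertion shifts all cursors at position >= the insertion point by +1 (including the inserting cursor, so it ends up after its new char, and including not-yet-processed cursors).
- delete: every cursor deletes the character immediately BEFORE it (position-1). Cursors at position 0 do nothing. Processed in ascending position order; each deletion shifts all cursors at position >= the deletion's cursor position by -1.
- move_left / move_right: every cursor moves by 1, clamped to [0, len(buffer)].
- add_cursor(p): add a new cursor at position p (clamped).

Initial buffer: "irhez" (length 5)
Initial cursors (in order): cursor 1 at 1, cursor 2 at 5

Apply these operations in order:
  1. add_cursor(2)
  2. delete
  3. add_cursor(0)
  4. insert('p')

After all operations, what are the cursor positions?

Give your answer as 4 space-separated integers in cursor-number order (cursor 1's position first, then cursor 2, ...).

Answer: 3 6 3 3

Derivation:
After op 1 (add_cursor(2)): buffer="irhez" (len 5), cursors c1@1 c3@2 c2@5, authorship .....
After op 2 (delete): buffer="he" (len 2), cursors c1@0 c3@0 c2@2, authorship ..
After op 3 (add_cursor(0)): buffer="he" (len 2), cursors c1@0 c3@0 c4@0 c2@2, authorship ..
After op 4 (insert('p')): buffer="ppphep" (len 6), cursors c1@3 c3@3 c4@3 c2@6, authorship 134..2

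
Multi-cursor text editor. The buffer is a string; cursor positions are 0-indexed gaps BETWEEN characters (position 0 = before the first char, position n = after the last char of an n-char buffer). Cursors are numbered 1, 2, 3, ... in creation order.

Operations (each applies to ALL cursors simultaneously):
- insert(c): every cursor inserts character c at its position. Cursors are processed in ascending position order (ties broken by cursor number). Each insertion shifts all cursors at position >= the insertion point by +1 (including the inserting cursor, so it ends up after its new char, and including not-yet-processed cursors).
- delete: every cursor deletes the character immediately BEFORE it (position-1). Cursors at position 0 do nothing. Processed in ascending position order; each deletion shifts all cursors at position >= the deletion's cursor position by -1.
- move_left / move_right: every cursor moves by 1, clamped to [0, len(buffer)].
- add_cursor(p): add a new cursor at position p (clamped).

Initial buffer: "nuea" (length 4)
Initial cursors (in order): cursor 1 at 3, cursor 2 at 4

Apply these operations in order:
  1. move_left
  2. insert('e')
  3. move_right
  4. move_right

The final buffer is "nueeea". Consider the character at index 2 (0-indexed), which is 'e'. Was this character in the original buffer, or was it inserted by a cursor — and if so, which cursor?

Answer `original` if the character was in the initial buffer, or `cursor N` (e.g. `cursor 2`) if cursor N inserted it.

After op 1 (move_left): buffer="nuea" (len 4), cursors c1@2 c2@3, authorship ....
After op 2 (insert('e')): buffer="nueeea" (len 6), cursors c1@3 c2@5, authorship ..1.2.
After op 3 (move_right): buffer="nueeea" (len 6), cursors c1@4 c2@6, authorship ..1.2.
After op 4 (move_right): buffer="nueeea" (len 6), cursors c1@5 c2@6, authorship ..1.2.
Authorship (.=original, N=cursor N): . . 1 . 2 .
Index 2: author = 1

Answer: cursor 1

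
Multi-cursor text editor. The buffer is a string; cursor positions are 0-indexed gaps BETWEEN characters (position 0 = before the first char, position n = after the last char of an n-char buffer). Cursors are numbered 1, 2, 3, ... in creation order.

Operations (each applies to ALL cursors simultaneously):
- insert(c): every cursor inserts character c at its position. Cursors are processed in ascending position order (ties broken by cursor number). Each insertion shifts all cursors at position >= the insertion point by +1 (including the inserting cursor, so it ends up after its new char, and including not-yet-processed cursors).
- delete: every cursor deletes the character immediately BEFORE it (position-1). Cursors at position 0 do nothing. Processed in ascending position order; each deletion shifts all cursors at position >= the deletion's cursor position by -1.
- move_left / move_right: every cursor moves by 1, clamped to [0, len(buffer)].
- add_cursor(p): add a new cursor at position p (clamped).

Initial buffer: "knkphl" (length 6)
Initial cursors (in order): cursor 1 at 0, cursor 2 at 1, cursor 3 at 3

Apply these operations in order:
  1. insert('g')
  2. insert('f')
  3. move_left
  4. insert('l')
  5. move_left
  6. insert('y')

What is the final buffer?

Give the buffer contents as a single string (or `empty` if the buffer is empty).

After op 1 (insert('g')): buffer="gkgnkgphl" (len 9), cursors c1@1 c2@3 c3@6, authorship 1.2..3...
After op 2 (insert('f')): buffer="gfkgfnkgfphl" (len 12), cursors c1@2 c2@5 c3@9, authorship 11.22..33...
After op 3 (move_left): buffer="gfkgfnkgfphl" (len 12), cursors c1@1 c2@4 c3@8, authorship 11.22..33...
After op 4 (insert('l')): buffer="glfkglfnkglfphl" (len 15), cursors c1@2 c2@6 c3@11, authorship 111.222..333...
After op 5 (move_left): buffer="glfkglfnkglfphl" (len 15), cursors c1@1 c2@5 c3@10, authorship 111.222..333...
After op 6 (insert('y')): buffer="gylfkgylfnkgylfphl" (len 18), cursors c1@2 c2@7 c3@13, authorship 1111.2222..3333...

Answer: gylfkgylfnkgylfphl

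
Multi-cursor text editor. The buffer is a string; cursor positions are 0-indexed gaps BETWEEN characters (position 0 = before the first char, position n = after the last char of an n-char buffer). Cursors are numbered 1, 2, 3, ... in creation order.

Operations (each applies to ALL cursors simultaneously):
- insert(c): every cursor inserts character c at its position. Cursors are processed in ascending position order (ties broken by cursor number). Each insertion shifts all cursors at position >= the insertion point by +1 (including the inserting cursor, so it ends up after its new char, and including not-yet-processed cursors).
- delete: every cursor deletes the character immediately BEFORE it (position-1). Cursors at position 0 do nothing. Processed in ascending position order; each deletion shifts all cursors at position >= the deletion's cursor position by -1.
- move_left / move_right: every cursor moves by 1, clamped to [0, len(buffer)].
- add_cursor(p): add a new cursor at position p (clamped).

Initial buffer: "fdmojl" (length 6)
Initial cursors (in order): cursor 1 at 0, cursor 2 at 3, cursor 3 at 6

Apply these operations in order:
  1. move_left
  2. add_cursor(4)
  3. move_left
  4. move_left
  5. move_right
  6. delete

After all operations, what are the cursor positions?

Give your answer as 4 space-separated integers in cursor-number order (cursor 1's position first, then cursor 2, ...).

Answer: 0 0 1 1

Derivation:
After op 1 (move_left): buffer="fdmojl" (len 6), cursors c1@0 c2@2 c3@5, authorship ......
After op 2 (add_cursor(4)): buffer="fdmojl" (len 6), cursors c1@0 c2@2 c4@4 c3@5, authorship ......
After op 3 (move_left): buffer="fdmojl" (len 6), cursors c1@0 c2@1 c4@3 c3@4, authorship ......
After op 4 (move_left): buffer="fdmojl" (len 6), cursors c1@0 c2@0 c4@2 c3@3, authorship ......
After op 5 (move_right): buffer="fdmojl" (len 6), cursors c1@1 c2@1 c4@3 c3@4, authorship ......
After op 6 (delete): buffer="djl" (len 3), cursors c1@0 c2@0 c3@1 c4@1, authorship ...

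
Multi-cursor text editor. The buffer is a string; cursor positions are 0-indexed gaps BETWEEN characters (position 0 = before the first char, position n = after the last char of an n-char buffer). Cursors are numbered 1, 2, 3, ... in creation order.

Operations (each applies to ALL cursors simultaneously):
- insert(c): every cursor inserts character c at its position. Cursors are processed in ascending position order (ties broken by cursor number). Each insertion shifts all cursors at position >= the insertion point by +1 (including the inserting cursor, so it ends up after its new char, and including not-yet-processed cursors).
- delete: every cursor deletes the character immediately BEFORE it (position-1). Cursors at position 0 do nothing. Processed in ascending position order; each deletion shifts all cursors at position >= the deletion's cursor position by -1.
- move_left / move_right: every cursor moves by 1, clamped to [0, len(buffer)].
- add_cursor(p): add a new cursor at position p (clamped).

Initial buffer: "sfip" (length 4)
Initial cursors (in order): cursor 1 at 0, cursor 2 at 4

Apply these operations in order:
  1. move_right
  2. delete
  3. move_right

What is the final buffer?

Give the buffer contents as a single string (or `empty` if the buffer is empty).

After op 1 (move_right): buffer="sfip" (len 4), cursors c1@1 c2@4, authorship ....
After op 2 (delete): buffer="fi" (len 2), cursors c1@0 c2@2, authorship ..
After op 3 (move_right): buffer="fi" (len 2), cursors c1@1 c2@2, authorship ..

Answer: fi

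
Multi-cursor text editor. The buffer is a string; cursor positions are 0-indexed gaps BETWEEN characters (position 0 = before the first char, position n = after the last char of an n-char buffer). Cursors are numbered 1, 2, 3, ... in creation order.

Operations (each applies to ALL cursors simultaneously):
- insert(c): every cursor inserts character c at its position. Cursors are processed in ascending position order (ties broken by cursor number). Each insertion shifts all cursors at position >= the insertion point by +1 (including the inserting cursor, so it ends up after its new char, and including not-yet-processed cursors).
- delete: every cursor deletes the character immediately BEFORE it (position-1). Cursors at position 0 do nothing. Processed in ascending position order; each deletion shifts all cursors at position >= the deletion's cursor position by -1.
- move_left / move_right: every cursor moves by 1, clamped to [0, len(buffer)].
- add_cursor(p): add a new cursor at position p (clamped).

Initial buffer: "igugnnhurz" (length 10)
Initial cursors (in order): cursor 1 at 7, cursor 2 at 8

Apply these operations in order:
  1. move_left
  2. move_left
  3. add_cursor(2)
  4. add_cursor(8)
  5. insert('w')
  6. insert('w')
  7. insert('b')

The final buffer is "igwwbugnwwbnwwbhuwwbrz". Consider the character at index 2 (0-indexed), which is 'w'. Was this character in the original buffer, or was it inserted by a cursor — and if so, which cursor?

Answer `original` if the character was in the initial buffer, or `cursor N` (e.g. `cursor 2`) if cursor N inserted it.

Answer: cursor 3

Derivation:
After op 1 (move_left): buffer="igugnnhurz" (len 10), cursors c1@6 c2@7, authorship ..........
After op 2 (move_left): buffer="igugnnhurz" (len 10), cursors c1@5 c2@6, authorship ..........
After op 3 (add_cursor(2)): buffer="igugnnhurz" (len 10), cursors c3@2 c1@5 c2@6, authorship ..........
After op 4 (add_cursor(8)): buffer="igugnnhurz" (len 10), cursors c3@2 c1@5 c2@6 c4@8, authorship ..........
After op 5 (insert('w')): buffer="igwugnwnwhuwrz" (len 14), cursors c3@3 c1@7 c2@9 c4@12, authorship ..3...1.2..4..
After op 6 (insert('w')): buffer="igwwugnwwnwwhuwwrz" (len 18), cursors c3@4 c1@9 c2@12 c4@16, authorship ..33...11.22..44..
After op 7 (insert('b')): buffer="igwwbugnwwbnwwbhuwwbrz" (len 22), cursors c3@5 c1@11 c2@15 c4@20, authorship ..333...111.222..444..
Authorship (.=original, N=cursor N): . . 3 3 3 . . . 1 1 1 . 2 2 2 . . 4 4 4 . .
Index 2: author = 3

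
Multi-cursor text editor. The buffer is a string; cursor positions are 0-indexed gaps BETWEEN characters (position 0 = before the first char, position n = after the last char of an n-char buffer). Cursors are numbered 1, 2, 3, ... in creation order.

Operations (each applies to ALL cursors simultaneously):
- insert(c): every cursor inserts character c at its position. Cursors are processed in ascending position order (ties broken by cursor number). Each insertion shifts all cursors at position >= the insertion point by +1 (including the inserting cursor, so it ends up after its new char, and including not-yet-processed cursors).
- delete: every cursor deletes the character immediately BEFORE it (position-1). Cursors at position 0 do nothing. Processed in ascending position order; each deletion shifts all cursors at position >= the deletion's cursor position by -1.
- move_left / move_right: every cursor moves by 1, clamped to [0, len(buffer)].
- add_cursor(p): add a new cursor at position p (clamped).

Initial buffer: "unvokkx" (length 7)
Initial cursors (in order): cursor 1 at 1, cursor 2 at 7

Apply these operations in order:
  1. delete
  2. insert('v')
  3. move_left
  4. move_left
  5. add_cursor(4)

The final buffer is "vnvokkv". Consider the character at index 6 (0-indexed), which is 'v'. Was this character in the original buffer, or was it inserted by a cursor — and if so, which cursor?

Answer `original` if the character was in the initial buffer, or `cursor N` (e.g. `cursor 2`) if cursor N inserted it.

Answer: cursor 2

Derivation:
After op 1 (delete): buffer="nvokk" (len 5), cursors c1@0 c2@5, authorship .....
After op 2 (insert('v')): buffer="vnvokkv" (len 7), cursors c1@1 c2@7, authorship 1.....2
After op 3 (move_left): buffer="vnvokkv" (len 7), cursors c1@0 c2@6, authorship 1.....2
After op 4 (move_left): buffer="vnvokkv" (len 7), cursors c1@0 c2@5, authorship 1.....2
After op 5 (add_cursor(4)): buffer="vnvokkv" (len 7), cursors c1@0 c3@4 c2@5, authorship 1.....2
Authorship (.=original, N=cursor N): 1 . . . . . 2
Index 6: author = 2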